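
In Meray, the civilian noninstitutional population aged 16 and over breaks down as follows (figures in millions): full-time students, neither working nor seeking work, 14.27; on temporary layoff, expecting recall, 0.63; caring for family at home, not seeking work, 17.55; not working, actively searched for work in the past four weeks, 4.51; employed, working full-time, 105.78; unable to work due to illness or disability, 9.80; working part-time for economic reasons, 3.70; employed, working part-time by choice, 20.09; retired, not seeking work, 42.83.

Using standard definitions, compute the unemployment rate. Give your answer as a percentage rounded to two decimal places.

Unemployment rate ≈ 3.82%.

Employed = 105.78 + 3.70 + 20.09 = 129.57 million (anyone who worked, including part-time for economic reasons, counts as employed).
Unemployed = 0.63 + 4.51 = 5.14 million (jobless and actively searching, or on temporary layoff).
Labor force = 129.57 + 5.14 = 134.71 million.
Unemployment rate = 5.14 / 134.71 = 3.82%.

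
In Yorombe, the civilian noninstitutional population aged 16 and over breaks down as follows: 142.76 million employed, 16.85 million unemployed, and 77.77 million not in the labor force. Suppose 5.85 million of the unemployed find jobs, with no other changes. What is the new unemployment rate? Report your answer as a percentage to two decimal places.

New unemployment rate ≈ 6.89%.

Initially, labor force = 142.76 + 16.85 = 159.61 million, so u = 16.85/159.61 = 10.56%.
After the change, unemployed falls and employed rises by 5.85; labor force unchanged → E = 148.61, U = 11.00, labor force = 159.61 million.
New unemployment rate = 11.00 / 159.61 = 6.89%.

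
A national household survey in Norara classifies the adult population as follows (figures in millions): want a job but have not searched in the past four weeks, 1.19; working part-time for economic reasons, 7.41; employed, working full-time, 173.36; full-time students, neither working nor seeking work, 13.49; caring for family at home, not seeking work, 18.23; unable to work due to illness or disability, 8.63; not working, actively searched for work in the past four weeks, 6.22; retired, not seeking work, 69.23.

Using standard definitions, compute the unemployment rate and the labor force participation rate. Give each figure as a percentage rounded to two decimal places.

Unemployment rate ≈ 3.33%; labor force participation rate ≈ 62.80%.

Employed = 7.41 + 173.36 = 180.77 million (anyone who worked, including part-time for economic reasons, counts as employed).
Unemployed = 6.22 million.
Labor force = 180.77 + 6.22 = 186.99 million.
Not in labor force = 1.19 + 13.49 + 18.23 + 8.63 + 69.23 = 110.77 million (those not working and not actively searching are outside the labor force — including those who want a job but have given up searching).
Civilian working-age population = 186.99 + 110.77 = 297.76 million.
Unemployment rate = 6.22 / 186.99 = 3.33%.
Labor force participation rate = 186.99 / 297.76 = 62.80%.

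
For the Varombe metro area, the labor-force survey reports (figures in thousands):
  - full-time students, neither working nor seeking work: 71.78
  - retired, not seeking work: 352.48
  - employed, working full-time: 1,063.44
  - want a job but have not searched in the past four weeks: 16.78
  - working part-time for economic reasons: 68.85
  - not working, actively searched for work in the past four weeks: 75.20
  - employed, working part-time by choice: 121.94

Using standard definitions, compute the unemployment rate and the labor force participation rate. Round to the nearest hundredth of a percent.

Employed = 1,063.44 + 68.85 + 121.94 = 1,254.23 thousand (anyone who worked, including part-time for economic reasons, counts as employed).
Unemployed = 75.20 thousand.
Labor force = 1,254.23 + 75.20 = 1,329.43 thousand.
Not in labor force = 71.78 + 352.48 + 16.78 = 441.04 thousand (those not working and not actively searching are outside the labor force — including those who want a job but have given up searching).
Civilian working-age population = 1,329.43 + 441.04 = 1,770.47 thousand.
Unemployment rate = 75.20 / 1,329.43 = 5.66%.
Labor force participation rate = 1,329.43 / 1,770.47 = 75.09%.

Unemployment rate ≈ 5.66%; labor force participation rate ≈ 75.09%.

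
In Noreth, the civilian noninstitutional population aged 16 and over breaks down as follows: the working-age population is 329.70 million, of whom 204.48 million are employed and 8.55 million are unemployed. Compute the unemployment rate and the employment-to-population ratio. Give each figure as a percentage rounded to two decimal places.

Labor force = employed + unemployed = 204.48 + 8.55 = 213.03 million.
Unemployment rate = 8.55 / 213.03 = 4.01%.
Employment-population ratio = 204.48 / 329.70 = 62.02%.

Unemployment rate ≈ 4.01%; employment-population ratio ≈ 62.02%.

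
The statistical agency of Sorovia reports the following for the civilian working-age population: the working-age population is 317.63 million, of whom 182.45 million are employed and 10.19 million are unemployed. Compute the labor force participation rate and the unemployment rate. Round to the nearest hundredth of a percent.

Labor force = employed + unemployed = 182.45 + 10.19 = 192.64 million.
Unemployment rate = 10.19 / 192.64 = 5.29%.
Labor force participation rate = 192.64 / 317.63 = 60.65%.

Labor force participation rate ≈ 60.65%; unemployment rate ≈ 5.29%.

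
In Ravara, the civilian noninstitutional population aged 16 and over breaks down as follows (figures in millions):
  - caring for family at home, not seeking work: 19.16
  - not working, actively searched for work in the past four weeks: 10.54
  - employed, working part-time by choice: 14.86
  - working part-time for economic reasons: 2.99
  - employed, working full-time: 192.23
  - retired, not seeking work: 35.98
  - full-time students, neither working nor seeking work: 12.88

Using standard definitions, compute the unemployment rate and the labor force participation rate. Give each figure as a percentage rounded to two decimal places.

Unemployment rate ≈ 4.78%; labor force participation rate ≈ 76.43%.

Employed = 14.86 + 2.99 + 192.23 = 210.08 million (anyone who worked, including part-time for economic reasons, counts as employed).
Unemployed = 10.54 million.
Labor force = 210.08 + 10.54 = 220.62 million.
Not in labor force = 19.16 + 35.98 + 12.88 = 68.02 million (those not working and not actively searching are outside the labor force).
Civilian working-age population = 220.62 + 68.02 = 288.64 million.
Unemployment rate = 10.54 / 220.62 = 4.78%.
Labor force participation rate = 220.62 / 288.64 = 76.43%.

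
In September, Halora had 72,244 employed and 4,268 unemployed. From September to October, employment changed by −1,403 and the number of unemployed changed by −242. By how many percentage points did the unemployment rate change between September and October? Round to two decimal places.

The unemployment rate changed by −0.20 percentage points.

September: labor force = 72,244 + 4,268 = 76,512; u = 4,268/76,512 = 5.58%.
October: labor force = 70,841 + 4,026 = 74,867; u = 4,026/74,867 = 5.38%.
Change = 5.38% − 5.58% = −0.20 pp.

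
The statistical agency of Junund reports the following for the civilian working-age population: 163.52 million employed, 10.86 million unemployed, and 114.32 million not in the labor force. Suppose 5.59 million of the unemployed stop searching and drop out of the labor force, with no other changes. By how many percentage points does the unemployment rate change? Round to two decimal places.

Initially, labor force = 163.52 + 10.86 = 174.38 million, so u = 10.86/174.38 = 6.23%.
After the change, unemployed and labor force both fall by 5.59 → E = 163.52, U = 5.27, labor force = 168.79 million.
New unemployment rate = 5.27 / 168.79 = 3.12%.
Change = 3.12% − 6.23% = −3.11 percentage points.

The unemployment rate changes by −3.11 percentage points.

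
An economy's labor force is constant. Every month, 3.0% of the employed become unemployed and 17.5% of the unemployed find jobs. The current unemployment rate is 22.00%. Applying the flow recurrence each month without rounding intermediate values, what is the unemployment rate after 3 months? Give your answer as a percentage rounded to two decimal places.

With a fixed labor force, u_{t+1} = u_t + s·(1−u_t) − f·u_t = u_t·(1−s−f) + s.
Here 1−s−f = 0.795 and s = 0.030.
u_1 = 0.220000 × 0.795 + 0.030 = 0.204900.
u_2 = 0.204900 × 0.795 + 0.030 = 0.192895.
u_3 = 0.192895 × 0.795 + 0.030 = 0.183352.

Unemployment rate after three months ≈ 18.34%.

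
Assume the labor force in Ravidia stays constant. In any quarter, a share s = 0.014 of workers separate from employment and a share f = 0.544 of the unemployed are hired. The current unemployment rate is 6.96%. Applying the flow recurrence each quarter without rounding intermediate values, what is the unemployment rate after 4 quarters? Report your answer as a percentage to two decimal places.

With a fixed labor force, u_{t+1} = u_t + s·(1−u_t) − f·u_t = u_t·(1−s−f) + s.
Here 1−s−f = 0.442 and s = 0.014.
u_1 = 0.069600 × 0.442 + 0.014 = 0.044763.
u_2 = 0.044763 × 0.442 + 0.014 = 0.033785.
u_3 = 0.033785 × 0.442 + 0.014 = 0.028933.
u_4 = 0.028933 × 0.442 + 0.014 = 0.026788.

Unemployment rate after four quarters ≈ 2.68%.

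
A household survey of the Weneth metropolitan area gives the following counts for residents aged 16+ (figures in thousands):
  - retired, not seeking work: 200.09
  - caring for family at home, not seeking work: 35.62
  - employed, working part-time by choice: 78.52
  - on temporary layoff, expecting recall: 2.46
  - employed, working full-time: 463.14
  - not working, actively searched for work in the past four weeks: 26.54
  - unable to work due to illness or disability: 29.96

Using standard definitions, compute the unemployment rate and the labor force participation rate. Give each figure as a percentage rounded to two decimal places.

Employed = 78.52 + 463.14 = 541.66 thousand.
Unemployed = 2.46 + 26.54 = 29.00 thousand (jobless and actively searching, or on temporary layoff).
Labor force = 541.66 + 29.00 = 570.66 thousand.
Not in labor force = 200.09 + 35.62 + 29.96 = 265.67 thousand (those not working and not actively searching are outside the labor force).
Civilian working-age population = 570.66 + 265.67 = 836.33 thousand.
Unemployment rate = 29.00 / 570.66 = 5.08%.
Labor force participation rate = 570.66 / 836.33 = 68.23%.

Unemployment rate ≈ 5.08%; labor force participation rate ≈ 68.23%.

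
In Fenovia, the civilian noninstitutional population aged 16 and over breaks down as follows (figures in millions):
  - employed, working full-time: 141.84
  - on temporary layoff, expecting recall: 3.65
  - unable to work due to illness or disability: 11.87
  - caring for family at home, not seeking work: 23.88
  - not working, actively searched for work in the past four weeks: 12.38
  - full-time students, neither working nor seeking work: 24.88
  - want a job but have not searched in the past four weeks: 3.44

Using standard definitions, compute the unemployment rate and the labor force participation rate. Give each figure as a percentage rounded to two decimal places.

Employed = 141.84 million.
Unemployed = 3.65 + 12.38 = 16.03 million (jobless and actively searching, or on temporary layoff).
Labor force = 141.84 + 16.03 = 157.87 million.
Not in labor force = 11.87 + 23.88 + 24.88 + 3.44 = 64.07 million (those not working and not actively searching are outside the labor force — including those who want a job but have given up searching).
Civilian working-age population = 157.87 + 64.07 = 221.94 million.
Unemployment rate = 16.03 / 157.87 = 10.15%.
Labor force participation rate = 157.87 / 221.94 = 71.13%.

Unemployment rate ≈ 10.15%; labor force participation rate ≈ 71.13%.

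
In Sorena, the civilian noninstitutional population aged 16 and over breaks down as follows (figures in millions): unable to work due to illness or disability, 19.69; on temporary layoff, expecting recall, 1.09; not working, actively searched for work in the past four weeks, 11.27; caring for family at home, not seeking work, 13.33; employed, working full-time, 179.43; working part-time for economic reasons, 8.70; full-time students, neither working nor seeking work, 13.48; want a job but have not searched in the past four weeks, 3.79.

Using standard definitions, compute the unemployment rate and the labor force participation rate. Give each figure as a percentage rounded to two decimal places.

Unemployment rate ≈ 6.16%; labor force participation rate ≈ 79.95%.

Employed = 179.43 + 8.70 = 188.13 million (anyone who worked, including part-time for economic reasons, counts as employed).
Unemployed = 1.09 + 11.27 = 12.36 million (jobless and actively searching, or on temporary layoff).
Labor force = 188.13 + 12.36 = 200.49 million.
Not in labor force = 19.69 + 13.33 + 13.48 + 3.79 = 50.29 million (those not working and not actively searching are outside the labor force — including those who want a job but have given up searching).
Civilian working-age population = 200.49 + 50.29 = 250.78 million.
Unemployment rate = 12.36 / 200.49 = 6.16%.
Labor force participation rate = 200.49 / 250.78 = 79.95%.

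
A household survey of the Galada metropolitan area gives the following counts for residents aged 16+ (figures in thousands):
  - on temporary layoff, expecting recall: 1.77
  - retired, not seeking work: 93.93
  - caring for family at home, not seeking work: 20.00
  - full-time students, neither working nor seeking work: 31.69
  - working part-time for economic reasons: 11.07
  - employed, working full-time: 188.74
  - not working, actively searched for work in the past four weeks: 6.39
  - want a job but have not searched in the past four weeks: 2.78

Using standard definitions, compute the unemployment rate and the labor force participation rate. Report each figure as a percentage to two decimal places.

Employed = 11.07 + 188.74 = 199.81 thousand (anyone who worked, including part-time for economic reasons, counts as employed).
Unemployed = 1.77 + 6.39 = 8.16 thousand (jobless and actively searching, or on temporary layoff).
Labor force = 199.81 + 8.16 = 207.97 thousand.
Not in labor force = 93.93 + 20.00 + 31.69 + 2.78 = 148.40 thousand (those not working and not actively searching are outside the labor force — including those who want a job but have given up searching).
Civilian working-age population = 207.97 + 148.40 = 356.37 thousand.
Unemployment rate = 8.16 / 207.97 = 3.92%.
Labor force participation rate = 207.97 / 356.37 = 58.36%.

Unemployment rate ≈ 3.92%; labor force participation rate ≈ 58.36%.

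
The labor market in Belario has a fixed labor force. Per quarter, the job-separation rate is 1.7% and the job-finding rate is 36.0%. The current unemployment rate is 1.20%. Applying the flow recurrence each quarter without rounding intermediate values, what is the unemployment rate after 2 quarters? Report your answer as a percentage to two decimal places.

Unemployment rate after two quarters ≈ 3.22%.

With a fixed labor force, u_{t+1} = u_t + s·(1−u_t) − f·u_t = u_t·(1−s−f) + s.
Here 1−s−f = 0.623 and s = 0.017.
u_1 = 0.012000 × 0.623 + 0.017 = 0.024476.
u_2 = 0.024476 × 0.623 + 0.017 = 0.032249.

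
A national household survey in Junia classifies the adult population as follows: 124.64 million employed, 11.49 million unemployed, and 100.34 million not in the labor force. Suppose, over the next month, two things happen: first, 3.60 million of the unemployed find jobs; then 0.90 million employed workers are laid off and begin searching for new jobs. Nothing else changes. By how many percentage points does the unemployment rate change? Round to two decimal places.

Initially, labor force = 124.64 + 11.49 = 136.13 million, so u = 11.49/136.13 = 8.44%.
After the first change, unemployed falls and employed rises by 3.60; labor force unchanged → E = 128.24, U = 7.89, labor force = 136.13 million.
After the second change, employed falls and unemployed rises by 0.90; labor force unchanged → E = 127.34, U = 8.79, labor force = 136.13 million.
New unemployment rate = 8.79 / 136.13 = 6.46%.
Change = 6.46% − 8.44% = −1.98 percentage points.

The unemployment rate changes by −1.98 percentage points.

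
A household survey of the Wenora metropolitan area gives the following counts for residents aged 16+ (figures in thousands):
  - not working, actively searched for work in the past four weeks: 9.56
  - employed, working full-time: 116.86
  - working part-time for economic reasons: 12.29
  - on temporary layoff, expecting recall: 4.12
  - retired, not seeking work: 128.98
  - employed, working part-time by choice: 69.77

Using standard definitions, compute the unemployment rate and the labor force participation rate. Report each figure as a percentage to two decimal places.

Unemployment rate ≈ 6.43%; labor force participation rate ≈ 62.24%.

Employed = 116.86 + 12.29 + 69.77 = 198.92 thousand (anyone who worked, including part-time for economic reasons, counts as employed).
Unemployed = 9.56 + 4.12 = 13.68 thousand (jobless and actively searching, or on temporary layoff).
Labor force = 198.92 + 13.68 = 212.60 thousand.
Not in labor force = 128.98 thousand (those not working and not actively searching are outside the labor force).
Civilian working-age population = 212.60 + 128.98 = 341.58 thousand.
Unemployment rate = 13.68 / 212.60 = 6.43%.
Labor force participation rate = 212.60 / 341.58 = 62.24%.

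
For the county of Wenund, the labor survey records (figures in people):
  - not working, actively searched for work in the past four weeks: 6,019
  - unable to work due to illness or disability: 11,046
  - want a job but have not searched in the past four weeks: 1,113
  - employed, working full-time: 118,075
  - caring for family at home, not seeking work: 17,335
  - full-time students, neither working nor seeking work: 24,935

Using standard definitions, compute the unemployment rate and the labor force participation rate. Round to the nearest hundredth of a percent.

Employed = 118,075.
Unemployed = 6,019.
Labor force = 118,075 + 6,019 = 124,094.
Not in labor force = 11,046 + 1,113 + 17,335 + 24,935 = 54,429 (those not working and not actively searching are outside the labor force — including those who want a job but have given up searching).
Civilian working-age population = 124,094 + 54,429 = 178,523.
Unemployment rate = 6,019 / 124,094 = 4.85%.
Labor force participation rate = 124,094 / 178,523 = 69.51%.

Unemployment rate ≈ 4.85%; labor force participation rate ≈ 69.51%.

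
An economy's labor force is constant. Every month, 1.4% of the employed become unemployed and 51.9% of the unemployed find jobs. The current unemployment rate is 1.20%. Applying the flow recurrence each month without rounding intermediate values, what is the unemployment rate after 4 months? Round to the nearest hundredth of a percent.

Unemployment rate after four months ≈ 2.56%.

With a fixed labor force, u_{t+1} = u_t + s·(1−u_t) − f·u_t = u_t·(1−s−f) + s.
Here 1−s−f = 0.467 and s = 0.014.
u_1 = 0.012000 × 0.467 + 0.014 = 0.019604.
u_2 = 0.019604 × 0.467 + 0.014 = 0.023155.
u_3 = 0.023155 × 0.467 + 0.014 = 0.024813.
u_4 = 0.024813 × 0.467 + 0.014 = 0.025588.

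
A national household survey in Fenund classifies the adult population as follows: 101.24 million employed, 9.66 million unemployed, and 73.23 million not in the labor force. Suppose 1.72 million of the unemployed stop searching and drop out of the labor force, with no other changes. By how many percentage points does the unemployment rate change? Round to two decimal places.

Initially, labor force = 101.24 + 9.66 = 110.90 million, so u = 9.66/110.90 = 8.71%.
After the change, unemployed and labor force both fall by 1.72 → E = 101.24, U = 7.94, labor force = 109.18 million.
New unemployment rate = 7.94 / 109.18 = 7.27%.
Change = 7.27% − 8.71% = −1.44 percentage points.

The unemployment rate changes by −1.44 percentage points.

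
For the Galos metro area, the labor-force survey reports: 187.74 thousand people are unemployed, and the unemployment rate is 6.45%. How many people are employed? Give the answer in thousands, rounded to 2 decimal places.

About 2,722.96 thousand are employed.

Labor force = U / u = 187.74 / 0.0645 ≈ 2,910.70 thousand.
Employed = labor force − unemployed = 2,910.70 − 187.74 = 2,722.96 thousand.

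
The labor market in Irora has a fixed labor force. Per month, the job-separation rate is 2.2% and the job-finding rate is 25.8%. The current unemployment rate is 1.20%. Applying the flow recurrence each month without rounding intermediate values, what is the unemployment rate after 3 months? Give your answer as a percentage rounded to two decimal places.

With a fixed labor force, u_{t+1} = u_t + s·(1−u_t) − f·u_t = u_t·(1−s−f) + s.
Here 1−s−f = 0.720 and s = 0.022.
u_1 = 0.012000 × 0.720 + 0.022 = 0.030640.
u_2 = 0.030640 × 0.720 + 0.022 = 0.044061.
u_3 = 0.044061 × 0.720 + 0.022 = 0.053724.

Unemployment rate after three months ≈ 5.37%.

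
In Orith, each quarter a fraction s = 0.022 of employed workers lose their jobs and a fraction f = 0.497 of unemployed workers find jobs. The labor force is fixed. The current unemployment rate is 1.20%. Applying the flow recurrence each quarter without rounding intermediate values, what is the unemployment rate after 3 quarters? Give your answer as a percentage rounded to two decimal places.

Unemployment rate after three quarters ≈ 3.90%.

With a fixed labor force, u_{t+1} = u_t + s·(1−u_t) − f·u_t = u_t·(1−s−f) + s.
Here 1−s−f = 0.481 and s = 0.022.
u_1 = 0.012000 × 0.481 + 0.022 = 0.027772.
u_2 = 0.027772 × 0.481 + 0.022 = 0.035358.
u_3 = 0.035358 × 0.481 + 0.022 = 0.039007.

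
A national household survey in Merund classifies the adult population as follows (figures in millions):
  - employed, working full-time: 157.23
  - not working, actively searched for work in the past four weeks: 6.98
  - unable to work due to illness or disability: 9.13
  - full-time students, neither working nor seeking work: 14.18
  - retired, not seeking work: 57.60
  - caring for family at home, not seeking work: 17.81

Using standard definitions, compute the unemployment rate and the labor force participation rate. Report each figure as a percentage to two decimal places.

Unemployment rate ≈ 4.25%; labor force participation rate ≈ 62.45%.

Employed = 157.23 million.
Unemployed = 6.98 million.
Labor force = 157.23 + 6.98 = 164.21 million.
Not in labor force = 9.13 + 14.18 + 57.60 + 17.81 = 98.72 million (those not working and not actively searching are outside the labor force).
Civilian working-age population = 164.21 + 98.72 = 262.93 million.
Unemployment rate = 6.98 / 164.21 = 4.25%.
Labor force participation rate = 164.21 / 262.93 = 62.45%.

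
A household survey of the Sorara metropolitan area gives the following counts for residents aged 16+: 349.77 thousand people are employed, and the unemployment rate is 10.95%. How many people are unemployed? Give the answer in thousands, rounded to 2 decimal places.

About 43.01 thousand are unemployed.

Let U be the number unemployed. The labor force is E + U, and U/(E+U) = 0.1095.
So U = 0.1095 × 349.77 / (1 − 0.1095) = 38.2998 / 0.8905 ≈ 43.01 thousand.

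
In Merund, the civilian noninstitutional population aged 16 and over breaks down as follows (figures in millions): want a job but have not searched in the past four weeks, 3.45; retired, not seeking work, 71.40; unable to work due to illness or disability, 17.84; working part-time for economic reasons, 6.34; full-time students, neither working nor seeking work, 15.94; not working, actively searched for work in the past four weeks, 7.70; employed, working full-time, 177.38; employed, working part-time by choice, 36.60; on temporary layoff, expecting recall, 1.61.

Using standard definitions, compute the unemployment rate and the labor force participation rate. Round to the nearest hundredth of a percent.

Unemployment rate ≈ 4.05%; labor force participation rate ≈ 67.89%.

Employed = 6.34 + 177.38 + 36.60 = 220.32 million (anyone who worked, including part-time for economic reasons, counts as employed).
Unemployed = 7.70 + 1.61 = 9.31 million (jobless and actively searching, or on temporary layoff).
Labor force = 220.32 + 9.31 = 229.63 million.
Not in labor force = 3.45 + 71.40 + 17.84 + 15.94 = 108.63 million (those not working and not actively searching are outside the labor force — including those who want a job but have given up searching).
Civilian working-age population = 229.63 + 108.63 = 338.26 million.
Unemployment rate = 9.31 / 229.63 = 4.05%.
Labor force participation rate = 229.63 / 338.26 = 67.89%.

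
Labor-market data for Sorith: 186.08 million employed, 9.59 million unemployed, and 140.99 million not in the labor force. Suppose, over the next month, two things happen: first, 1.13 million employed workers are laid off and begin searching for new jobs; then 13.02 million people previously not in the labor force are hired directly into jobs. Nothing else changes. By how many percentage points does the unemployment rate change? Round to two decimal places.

Initially, labor force = 186.08 + 9.59 = 195.67 million, so u = 9.59/195.67 = 4.90%.
After the first change, employed falls and unemployed rises by 1.13; labor force unchanged → E = 184.95, U = 10.72, labor force = 195.67 million.
After the second change, employed and labor force both rise by 13.02; unemployed unchanged → E = 197.97, U = 10.72, labor force = 208.69 million.
New unemployment rate = 10.72 / 208.69 = 5.14%.
Change = 5.14% − 4.90% = +0.24 percentage points.

The unemployment rate changes by +0.24 percentage points.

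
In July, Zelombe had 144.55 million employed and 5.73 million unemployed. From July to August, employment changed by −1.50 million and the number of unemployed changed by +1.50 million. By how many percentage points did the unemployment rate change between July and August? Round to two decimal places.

July: labor force = 144.55 + 5.73 = 150.28; u = 5.73/150.28 = 3.81%.
August: labor force = 143.05 + 7.23 = 150.28; u = 7.23/150.28 = 4.81%.
Change = 4.81% − 3.81% = +1.00 pp.

The unemployment rate changed by +1.00 percentage points.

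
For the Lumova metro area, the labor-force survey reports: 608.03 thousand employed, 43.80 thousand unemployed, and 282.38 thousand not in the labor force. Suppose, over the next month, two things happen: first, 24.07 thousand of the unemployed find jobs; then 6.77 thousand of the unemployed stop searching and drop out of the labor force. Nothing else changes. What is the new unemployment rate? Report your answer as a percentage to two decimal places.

New unemployment rate ≈ 2.01%.

Initially, labor force = 608.03 + 43.80 = 651.83 thousand, so u = 43.80/651.83 = 6.72%.
After the first change, unemployed falls and employed rises by 24.07; labor force unchanged → E = 632.10, U = 19.73, labor force = 651.83 thousand.
After the second change, unemployed and labor force both fall by 6.77 → E = 632.10, U = 12.96, labor force = 645.06 thousand.
New unemployment rate = 12.96 / 645.06 = 2.01%.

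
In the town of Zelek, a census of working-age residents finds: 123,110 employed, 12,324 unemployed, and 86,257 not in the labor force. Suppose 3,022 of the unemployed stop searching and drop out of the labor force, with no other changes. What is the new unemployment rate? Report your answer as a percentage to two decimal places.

New unemployment rate ≈ 7.03%.

Initially, labor force = 123,110 + 12,324 = 135,434, so u = 12,324/135,434 = 9.10%.
After the change, unemployed and labor force both fall by 3,022 → E = 123,110, U = 9,302, labor force = 132,412.
New unemployment rate = 9,302 / 132,412 = 7.03%.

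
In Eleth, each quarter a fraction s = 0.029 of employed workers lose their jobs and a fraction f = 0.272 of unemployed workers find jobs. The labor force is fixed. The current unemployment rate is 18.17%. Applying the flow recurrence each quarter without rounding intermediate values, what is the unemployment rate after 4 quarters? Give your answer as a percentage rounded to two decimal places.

Unemployment rate after four quarters ≈ 11.67%.

With a fixed labor force, u_{t+1} = u_t + s·(1−u_t) − f·u_t = u_t·(1−s−f) + s.
Here 1−s−f = 0.699 and s = 0.029.
u_1 = 0.181700 × 0.699 + 0.029 = 0.156008.
u_2 = 0.156008 × 0.699 + 0.029 = 0.138050.
u_3 = 0.138050 × 0.699 + 0.029 = 0.125497.
u_4 = 0.125497 × 0.699 + 0.029 = 0.116722.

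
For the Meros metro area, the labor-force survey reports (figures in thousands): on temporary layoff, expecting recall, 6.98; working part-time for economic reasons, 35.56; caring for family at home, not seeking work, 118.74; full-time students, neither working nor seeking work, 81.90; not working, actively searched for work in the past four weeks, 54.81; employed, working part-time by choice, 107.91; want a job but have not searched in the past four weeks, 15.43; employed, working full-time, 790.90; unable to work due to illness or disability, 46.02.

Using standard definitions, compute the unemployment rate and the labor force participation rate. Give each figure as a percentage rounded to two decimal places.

Unemployment rate ≈ 6.20%; labor force participation rate ≈ 79.17%.

Employed = 35.56 + 107.91 + 790.90 = 934.37 thousand (anyone who worked, including part-time for economic reasons, counts as employed).
Unemployed = 6.98 + 54.81 = 61.79 thousand (jobless and actively searching, or on temporary layoff).
Labor force = 934.37 + 61.79 = 996.16 thousand.
Not in labor force = 118.74 + 81.90 + 15.43 + 46.02 = 262.09 thousand (those not working and not actively searching are outside the labor force — including those who want a job but have given up searching).
Civilian working-age population = 996.16 + 262.09 = 1,258.25 thousand.
Unemployment rate = 61.79 / 996.16 = 6.20%.
Labor force participation rate = 996.16 / 1,258.25 = 79.17%.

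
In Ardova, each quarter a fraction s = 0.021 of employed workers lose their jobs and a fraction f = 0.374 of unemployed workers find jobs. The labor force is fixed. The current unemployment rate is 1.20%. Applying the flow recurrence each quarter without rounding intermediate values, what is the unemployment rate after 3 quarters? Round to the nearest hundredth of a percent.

Unemployment rate after three quarters ≈ 4.40%.

With a fixed labor force, u_{t+1} = u_t + s·(1−u_t) − f·u_t = u_t·(1−s−f) + s.
Here 1−s−f = 0.605 and s = 0.021.
u_1 = 0.012000 × 0.605 + 0.021 = 0.028260.
u_2 = 0.028260 × 0.605 + 0.021 = 0.038097.
u_3 = 0.038097 × 0.605 + 0.021 = 0.044049.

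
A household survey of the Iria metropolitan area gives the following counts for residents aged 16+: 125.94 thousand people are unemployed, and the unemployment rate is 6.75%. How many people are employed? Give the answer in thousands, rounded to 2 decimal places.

Labor force = U / u = 125.94 / 0.0675 ≈ 1,865.78 thousand.
Employed = labor force − unemployed = 1,865.78 − 125.94 = 1,739.84 thousand.

About 1,739.84 thousand are employed.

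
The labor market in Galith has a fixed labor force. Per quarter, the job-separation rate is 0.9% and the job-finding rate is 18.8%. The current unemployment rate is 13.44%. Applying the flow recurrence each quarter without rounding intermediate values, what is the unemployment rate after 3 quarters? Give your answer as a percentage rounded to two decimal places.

Unemployment rate after three quarters ≈ 9.16%.

With a fixed labor force, u_{t+1} = u_t + s·(1−u_t) − f·u_t = u_t·(1−s−f) + s.
Here 1−s−f = 0.803 and s = 0.009.
u_1 = 0.134400 × 0.803 + 0.009 = 0.116923.
u_2 = 0.116923 × 0.803 + 0.009 = 0.102889.
u_3 = 0.102889 × 0.803 + 0.009 = 0.091620.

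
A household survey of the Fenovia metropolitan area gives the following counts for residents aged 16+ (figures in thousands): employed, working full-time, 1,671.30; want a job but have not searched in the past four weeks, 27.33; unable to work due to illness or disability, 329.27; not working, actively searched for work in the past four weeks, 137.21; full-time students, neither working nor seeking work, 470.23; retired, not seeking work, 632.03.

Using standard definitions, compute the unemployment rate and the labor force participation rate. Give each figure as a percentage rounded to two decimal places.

Unemployment rate ≈ 7.59%; labor force participation rate ≈ 55.35%.

Employed = 1,671.30 thousand.
Unemployed = 137.21 thousand.
Labor force = 1,671.30 + 137.21 = 1,808.51 thousand.
Not in labor force = 27.33 + 329.27 + 470.23 + 632.03 = 1,458.86 thousand (those not working and not actively searching are outside the labor force — including those who want a job but have given up searching).
Civilian working-age population = 1,808.51 + 1,458.86 = 3,267.37 thousand.
Unemployment rate = 137.21 / 1,808.51 = 7.59%.
Labor force participation rate = 1,808.51 / 3,267.37 = 55.35%.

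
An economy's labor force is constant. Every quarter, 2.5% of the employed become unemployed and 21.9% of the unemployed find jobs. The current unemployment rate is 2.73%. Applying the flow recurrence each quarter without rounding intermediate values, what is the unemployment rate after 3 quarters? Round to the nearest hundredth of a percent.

Unemployment rate after three quarters ≈ 7.00%.

With a fixed labor force, u_{t+1} = u_t + s·(1−u_t) − f·u_t = u_t·(1−s−f) + s.
Here 1−s−f = 0.756 and s = 0.025.
u_1 = 0.027300 × 0.756 + 0.025 = 0.045639.
u_2 = 0.045639 × 0.756 + 0.025 = 0.059503.
u_3 = 0.059503 × 0.756 + 0.025 = 0.069984.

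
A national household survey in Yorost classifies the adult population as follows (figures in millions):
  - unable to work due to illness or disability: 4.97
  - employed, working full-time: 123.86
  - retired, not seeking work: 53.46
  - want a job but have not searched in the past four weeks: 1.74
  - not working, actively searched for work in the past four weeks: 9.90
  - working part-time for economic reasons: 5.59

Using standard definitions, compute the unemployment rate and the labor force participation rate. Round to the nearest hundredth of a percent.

Employed = 123.86 + 5.59 = 129.45 million (anyone who worked, including part-time for economic reasons, counts as employed).
Unemployed = 9.90 million.
Labor force = 129.45 + 9.90 = 139.35 million.
Not in labor force = 4.97 + 53.46 + 1.74 = 60.17 million (those not working and not actively searching are outside the labor force — including those who want a job but have given up searching).
Civilian working-age population = 139.35 + 60.17 = 199.52 million.
Unemployment rate = 9.90 / 139.35 = 7.10%.
Labor force participation rate = 139.35 / 199.52 = 69.84%.

Unemployment rate ≈ 7.10%; labor force participation rate ≈ 69.84%.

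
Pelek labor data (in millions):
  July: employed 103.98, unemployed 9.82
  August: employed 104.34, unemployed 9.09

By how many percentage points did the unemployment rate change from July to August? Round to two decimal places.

The unemployment rate changed by −0.62 percentage points.

July: labor force = 103.98 + 9.82 = 113.80; u = 9.82/113.80 = 8.63%.
August: labor force = 104.34 + 9.09 = 113.43; u = 9.09/113.43 = 8.01%.
Change = 8.01% − 8.63% = −0.62 pp.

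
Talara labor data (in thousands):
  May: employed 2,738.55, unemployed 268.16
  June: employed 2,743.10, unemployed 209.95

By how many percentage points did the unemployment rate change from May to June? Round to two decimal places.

The unemployment rate changed by −1.81 percentage points.

May: labor force = 2,738.55 + 268.16 = 3,006.71; u = 268.16/3,006.71 = 8.92%.
June: labor force = 2,743.10 + 209.95 = 2,953.05; u = 209.95/2,953.05 = 7.11%.
Change = 7.11% − 8.92% = −1.81 pp.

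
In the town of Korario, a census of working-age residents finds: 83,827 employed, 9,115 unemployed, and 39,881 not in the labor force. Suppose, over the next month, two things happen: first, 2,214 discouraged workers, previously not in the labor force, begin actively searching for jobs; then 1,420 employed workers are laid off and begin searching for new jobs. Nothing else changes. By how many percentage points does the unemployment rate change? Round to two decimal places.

The unemployment rate changes by +3.59 percentage points.

Initially, labor force = 83,827 + 9,115 = 92,942, so u = 9,115/92,942 = 9.81%.
After the first change, unemployed and labor force both rise by 2,214 → E = 83,827, U = 11,329, labor force = 95,156.
After the second change, employed falls and unemployed rises by 1,420; labor force unchanged → E = 82,407, U = 12,749, labor force = 95,156.
New unemployment rate = 12,749 / 95,156 = 13.40%.
Change = 13.40% − 9.81% = +3.59 percentage points.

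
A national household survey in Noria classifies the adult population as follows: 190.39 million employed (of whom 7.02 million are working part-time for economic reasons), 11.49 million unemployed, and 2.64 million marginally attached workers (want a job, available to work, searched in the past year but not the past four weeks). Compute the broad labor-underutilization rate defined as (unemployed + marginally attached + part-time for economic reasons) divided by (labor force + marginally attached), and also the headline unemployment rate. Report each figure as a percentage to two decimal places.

Labor force = 190.39 + 11.49 = 201.88 million.
Numerator = 11.49 + 2.64 + 7.02 = 21.15 million.
Denominator = 201.88 + 2.64 = 204.52 million.
Broad rate = 21.15 / 204.52 = 10.34%.
Headline unemployment rate = 11.49 / 201.88 = 5.69%.

Broad underutilization rate ≈ 10.34%; headline unemployment rate ≈ 5.69%.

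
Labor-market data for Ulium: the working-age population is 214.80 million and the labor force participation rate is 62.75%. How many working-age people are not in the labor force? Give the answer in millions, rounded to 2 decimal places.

Share not in the labor force = 1 − 0.6275 = 0.3725.
Not in labor force = 0.3725 × 214.80 ≈ 80.01 million.

About 80.01 million are not in the labor force.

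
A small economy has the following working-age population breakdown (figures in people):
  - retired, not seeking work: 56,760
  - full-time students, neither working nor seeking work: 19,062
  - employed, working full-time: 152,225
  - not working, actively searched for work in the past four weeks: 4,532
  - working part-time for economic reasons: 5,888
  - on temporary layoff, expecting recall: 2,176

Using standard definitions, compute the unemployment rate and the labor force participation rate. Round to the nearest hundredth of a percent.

Unemployment rate ≈ 4.07%; labor force participation rate ≈ 68.49%.

Employed = 152,225 + 5,888 = 158,113 (anyone who worked, including part-time for economic reasons, counts as employed).
Unemployed = 4,532 + 2,176 = 6,708 (jobless and actively searching, or on temporary layoff).
Labor force = 158,113 + 6,708 = 164,821.
Not in labor force = 56,760 + 19,062 = 75,822 (those not working and not actively searching are outside the labor force).
Civilian working-age population = 164,821 + 75,822 = 240,643.
Unemployment rate = 6,708 / 164,821 = 4.07%.
Labor force participation rate = 164,821 / 240,643 = 68.49%.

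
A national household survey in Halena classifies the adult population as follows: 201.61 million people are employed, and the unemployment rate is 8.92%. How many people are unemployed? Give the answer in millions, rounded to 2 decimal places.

Let U be the number unemployed. The labor force is E + U, and U/(E+U) = 0.0892.
So U = 0.0892 × 201.61 / (1 − 0.0892) = 17.9836 / 0.9108 ≈ 19.74 million.

About 19.74 million are unemployed.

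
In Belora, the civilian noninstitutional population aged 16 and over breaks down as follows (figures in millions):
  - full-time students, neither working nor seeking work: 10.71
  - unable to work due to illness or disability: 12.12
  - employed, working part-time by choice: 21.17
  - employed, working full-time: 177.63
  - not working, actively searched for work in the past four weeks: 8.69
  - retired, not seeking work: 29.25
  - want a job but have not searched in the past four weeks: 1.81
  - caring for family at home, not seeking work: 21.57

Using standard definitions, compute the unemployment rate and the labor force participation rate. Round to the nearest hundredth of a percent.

Employed = 21.17 + 177.63 = 198.80 million.
Unemployed = 8.69 million.
Labor force = 198.80 + 8.69 = 207.49 million.
Not in labor force = 10.71 + 12.12 + 29.25 + 1.81 + 21.57 = 75.46 million (those not working and not actively searching are outside the labor force — including those who want a job but have given up searching).
Civilian working-age population = 207.49 + 75.46 = 282.95 million.
Unemployment rate = 8.69 / 207.49 = 4.19%.
Labor force participation rate = 207.49 / 282.95 = 73.33%.

Unemployment rate ≈ 4.19%; labor force participation rate ≈ 73.33%.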